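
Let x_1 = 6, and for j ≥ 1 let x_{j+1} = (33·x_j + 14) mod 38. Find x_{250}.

2

Listing terms: x_1 = 6,  x_2 = 22,  x_3 = 18,  x_4 = 0,  x_5 = 14,  x_6 = 20,  x_7 = 28,  x_8 = 26,  x_9 = 36,  x_{10} = 24,  x_{11} = 8,  x_{12} = 12,  x_{13} = 30,  x_{14} = 16,  x_{15} = 10,  x_{16} = 2,  x_{17} = 4,  x_{18} = 32,  x_{19} = 6.
The sequence repeats with period 18.
(250 - 1) mod 18 = 15, so x_{250} = x_{16} = 2.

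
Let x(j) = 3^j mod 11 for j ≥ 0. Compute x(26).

3

Listing terms: x(0) = 1; x(1) = 3; x(2) = 9; x(3) = 5; x(4) = 4; x(5) = 1.
The sequence repeats with period 5.
(26 - 0) mod 5 = 1, so x(26) = x(1) = 3.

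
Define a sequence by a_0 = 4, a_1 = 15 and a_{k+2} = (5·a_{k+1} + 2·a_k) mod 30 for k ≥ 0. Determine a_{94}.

We have a_0 = 4, a_1 = 15, a_2 = 23, a_3 = 25, a_4 = 21, a_5 = 5, a_6 = 7, a_7 = 15, a_8 = 29, a_9 = 25, a_{10} = 3, a_{11} = 5, a_{12} = 1, a_{13} = 15, a_{14} = 17, a_{15} = 25, a_{16} = 9, a_{17} = 5, a_{18} = 13, a_{19} = 15, a_{20} = 11, a_{21} = 25, a_{22} = 27, a_{23} = 5, a_{24} = 19, a_{25} = 15, a_{26} = 23.
Since (a_{25}, a_{26}) = (a_1, a_2) = (15, 23) (two consecutive terms determine the rest), the sequence is eventually periodic: after a pre-period of length 1 it cycles with period 24.
For k ≥ 1, a_k depends only on (k - 1) mod 24. (94 - 1) mod 24 = 21, so a_{94} = a_{22} = 27.

27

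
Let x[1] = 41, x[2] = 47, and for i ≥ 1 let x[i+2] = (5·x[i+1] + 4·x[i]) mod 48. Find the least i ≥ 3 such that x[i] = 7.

6

Computing terms: x[1] = 41; x[2] = 47; x[3] = 15; x[4] = 23; x[5] = 31; x[6] = 7; x[7] = 15; x[8] = 7; x[9] = 47; x[10] = 23; x[11] = 15; x[12] = 23.
Since (x[11], x[12]) = (x[3], x[4]) = (15, 23) (two consecutive terms determine the rest), the sequence is eventually periodic: after a pre-period of length 2 it cycles with period 8.
The value 7 first appears (with i ≥ 3) at x[6].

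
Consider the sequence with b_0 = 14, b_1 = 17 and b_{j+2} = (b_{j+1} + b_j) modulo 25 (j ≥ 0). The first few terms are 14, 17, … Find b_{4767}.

Listing terms: b_0 = 14; b_1 = 17; b_2 = 6; b_3 = 23; b_4 = 4; b_5 = 2; b_6 = 6; b_7 = 8; b_8 = 14; b_9 = 22; b_{10} = 11; b_{11} = 8; b_{12} = 19; b_{13} = 2; b_{14} = 21; b_{15} = 23; b_{16} = 19; b_{17} = 17; b_{18} = 11; b_{19} = 3; b_{20} = 14; b_{21} = 17.
Since (b_{20}, b_{21}) = (b_0, b_1) = (14, 17) (two consecutive terms determine the rest), the sequence is periodic with period 20.
(4767 - 0) mod 20 = 7, so b_{4767} = b_7 = 8.

8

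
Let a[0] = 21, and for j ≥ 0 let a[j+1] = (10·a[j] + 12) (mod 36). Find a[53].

Listing terms: a[0] = 21; a[1] = 6; a[2] = 0; a[3] = 12; a[4] = 24; a[5] = 0.
Since a[5] = a[2] = 0, the sequence is eventually periodic: after a pre-period of length 2 it cycles with period 3.
For j ≥ 2, a[j] depends only on (j - 2) mod 3. (53 - 2) mod 3 = 0, so a[53] = a[2] = 0.

0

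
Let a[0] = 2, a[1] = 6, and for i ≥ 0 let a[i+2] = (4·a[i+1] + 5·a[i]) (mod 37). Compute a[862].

17

a[0] = 2,  a[1] = 6,  a[2] = 34,  a[3] = 18,  a[4] = 20,  a[5] = 22,  a[6] = 3,  a[7] = 11,  a[8] = 22,  a[9] = 32,  a[10] = 16,  a[11] = 2,  a[12] = 14,  a[13] = 29,  a[14] = 1,  a[15] = 1,  a[16] = 9,  a[17] = 4,  a[18] = 24,  a[19] = 5,  a[20] = 29,  a[21] = 30,  a[22] = 6,  a[23] = 26,  a[24] = 23,  a[25] = 0,  a[26] = 4,  a[27] = 16,  a[28] = 10,  a[29] = 9,  a[30] = 12,  a[31] = 19,  a[32] = 25,  a[33] = 10,  a[34] = 17,  a[35] = 7,  a[36] = 2,  a[37] = 6.
Since (a[36], a[37]) = (a[0], a[1]) = (2, 6) (two consecutive terms determine the rest), the sequence is periodic with period 36.
So a[862] = a[0 + ((862-0) mod 36)] = a[34] = 17.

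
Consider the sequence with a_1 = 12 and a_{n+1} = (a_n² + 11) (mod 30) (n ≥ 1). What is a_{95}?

Listing terms: a_1 = 12; a_2 = 5; a_3 = 6; a_4 = 17; a_5 = 0; a_6 = 11; a_7 = 12.
Since a_7 = a_1 = 12, the sequence is periodic with period 6.
(95 - 1) mod 6 = 4, so a_{95} = a_5 = 0.

0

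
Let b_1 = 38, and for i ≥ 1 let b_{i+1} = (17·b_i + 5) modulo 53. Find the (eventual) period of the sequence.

26

b_1 = 38, b_2 = 15, b_3 = 48, b_4 = 26, b_5 = 23, b_6 = 25, b_7 = 6, b_8 = 1, b_9 = 22, b_{10} = 8, b_{11} = 35, b_{12} = 17, b_{13} = 29, b_{14} = 21, b_{15} = 44, b_{16} = 11, b_{17} = 33, b_{18} = 36, b_{19} = 34, b_{20} = 0, b_{21} = 5, b_{22} = 37, b_{23} = 51, b_{24} = 24, b_{25} = 42, b_{26} = 30, b_{27} = 38.
Since b_{27} = b_1 = 38, the sequence is periodic with period 26.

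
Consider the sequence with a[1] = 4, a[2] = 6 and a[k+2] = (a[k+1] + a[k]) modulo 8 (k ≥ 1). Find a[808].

Computing terms: a[1] = 4,  a[2] = 6,  a[3] = 2,  a[4] = 0,  a[5] = 2,  a[6] = 2,  a[7] = 4,  a[8] = 6.
Since (a[7], a[8]) = (a[1], a[2]) = (4, 6) (two consecutive terms determine the rest), the sequence is periodic with period 6.
(808 - 1) mod 6 = 3, so a[808] = a[4] = 0.

0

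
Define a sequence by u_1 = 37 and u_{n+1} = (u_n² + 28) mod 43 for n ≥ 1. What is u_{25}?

u_1 = 37,  u_2 = 21,  u_3 = 39,  u_4 = 1,  u_5 = 29,  u_6 = 9,  u_7 = 23,  u_8 = 41,  u_9 = 32,  u_{10} = 20,  u_{11} = 41.
Since u_{11} = u_8 = 41, the sequence is eventually periodic: after a pre-period of length 7 it cycles with period 3.
For n ≥ 8, u_n depends only on (n - 8) mod 3. (25 - 8) mod 3 = 2, so u_{25} = u_{10} = 20.

20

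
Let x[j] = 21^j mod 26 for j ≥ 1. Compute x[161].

21

We have x[1] = 21, x[2] = 25, x[3] = 5, x[4] = 1, x[5] = 21.
The sequence repeats with period 4.
(161 - 1) mod 4 = 0, so x[161] = x[1] = 21.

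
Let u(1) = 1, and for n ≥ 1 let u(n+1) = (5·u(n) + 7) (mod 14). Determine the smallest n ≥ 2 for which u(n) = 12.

2

Computing terms: u(1) = 1, u(2) = 12, u(3) = 11, u(4) = 6, u(5) = 9, u(6) = 10, u(7) = 1.
The sequence repeats with period 6.
The value 12 first appears (with n ≥ 2) at u(2).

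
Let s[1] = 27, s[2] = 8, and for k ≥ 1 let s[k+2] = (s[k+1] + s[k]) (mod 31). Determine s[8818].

28

Computing terms: s[1] = 27, s[2] = 8, s[3] = 4, s[4] = 12, s[5] = 16, s[6] = 28, s[7] = 13, s[8] = 10, s[9] = 23, s[10] = 2, s[11] = 25, s[12] = 27, s[13] = 21, s[14] = 17, s[15] = 7, s[16] = 24, s[17] = 0, s[18] = 24, s[19] = 24, s[20] = 17, s[21] = 10, s[22] = 27, s[23] = 6, s[24] = 2, s[25] = 8, s[26] = 10, s[27] = 18, s[28] = 28, s[29] = 15, s[30] = 12, s[31] = 27, s[32] = 8.
The sequence repeats with period 30.
So s[8818] = s[1 + ((8818-1) mod 30)] = s[28] = 28.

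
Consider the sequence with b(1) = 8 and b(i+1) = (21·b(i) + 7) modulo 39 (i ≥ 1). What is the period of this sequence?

Computing terms: b(1) = 8; b(2) = 19; b(3) = 16; b(4) = 31; b(5) = 34; b(6) = 19.
Since b(6) = b(2) = 19, the sequence is eventually periodic: after a pre-period of length 1 it cycles with period 4.

4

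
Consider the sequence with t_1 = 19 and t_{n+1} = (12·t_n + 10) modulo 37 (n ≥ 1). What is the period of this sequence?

9

Computing terms: t_1 = 19,  t_2 = 16,  t_3 = 17,  t_4 = 29,  t_5 = 25,  t_6 = 14,  t_7 = 30,  t_8 = 0,  t_9 = 10,  t_{10} = 19.
The sequence repeats with period 9.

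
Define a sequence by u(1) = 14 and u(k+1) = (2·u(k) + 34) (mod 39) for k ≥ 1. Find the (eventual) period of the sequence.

Computing terms: u(1) = 14; u(2) = 23; u(3) = 2; u(4) = 38; u(5) = 32; u(6) = 20; u(7) = 35; u(8) = 26; u(9) = 8; u(10) = 11; u(11) = 17; u(12) = 29; u(13) = 14.
Since u(13) = u(1) = 14, the sequence is periodic with period 12.

12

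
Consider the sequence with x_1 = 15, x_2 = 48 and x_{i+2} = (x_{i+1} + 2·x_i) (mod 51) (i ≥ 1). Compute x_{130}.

48

Computing terms: x_1 = 15; x_2 = 48; x_3 = 27; x_4 = 21; x_5 = 24; x_6 = 15; x_7 = 12; x_8 = 42; x_9 = 15; x_{10} = 48.
The sequence repeats with period 8.
(130 - 1) mod 8 = 1, so x_{130} = x_2 = 48.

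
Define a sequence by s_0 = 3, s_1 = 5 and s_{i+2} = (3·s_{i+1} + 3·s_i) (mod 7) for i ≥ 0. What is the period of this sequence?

We have s_0 = 3, s_1 = 5, s_2 = 3, s_3 = 3, s_4 = 4, s_5 = 0, s_6 = 5, s_7 = 1, s_8 = 4, s_9 = 1, s_{10} = 1, s_{11} = 6, s_{12} = 0, s_{13} = 4, s_{14} = 5, s_{15} = 6, s_{16} = 5, s_{17} = 5, s_{18} = 2, s_{19} = 0, s_{20} = 6, s_{21} = 4, s_{22} = 2, s_{23} = 4, s_{24} = 4, s_{25} = 3, s_{26} = 0, s_{27} = 2, s_{28} = 6, s_{29} = 3, s_{30} = 6, s_{31} = 6, s_{32} = 1, s_{33} = 0, s_{34} = 3, s_{35} = 2, s_{36} = 1, s_{37} = 2, s_{38} = 2, s_{39} = 5, s_{40} = 0, s_{41} = 1, s_{42} = 3, s_{43} = 5.
Since (s_{42}, s_{43}) = (s_0, s_1) = (3, 5) (two consecutive terms determine the rest), the sequence is periodic with period 42.

42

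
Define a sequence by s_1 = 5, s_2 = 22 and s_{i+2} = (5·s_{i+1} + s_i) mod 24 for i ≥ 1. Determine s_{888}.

21

s_1 = 5, s_2 = 22, s_3 = 19, s_4 = 21, s_5 = 4, s_6 = 17, s_7 = 17, s_8 = 6, s_9 = 23, s_{10} = 1, s_{11} = 4, s_{12} = 21, s_{13} = 13, s_{14} = 14, s_{15} = 11, s_{16} = 21, s_{17} = 20, s_{18} = 1, s_{19} = 1, s_{20} = 6, s_{21} = 7, s_{22} = 17, s_{23} = 20, s_{24} = 21, s_{25} = 5, s_{26} = 22.
The sequence repeats with period 24.
So s_{888} = s_{1 + ((888-1) mod 24)} = s_{24} = 21.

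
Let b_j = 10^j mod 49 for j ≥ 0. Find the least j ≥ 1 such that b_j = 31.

b_0 = 1; b_1 = 10; b_2 = 2; b_3 = 20; b_4 = 4; b_5 = 40; b_6 = 8; b_7 = 31; b_8 = 16; b_9 = 13; b_{10} = 32; b_{11} = 26; b_{12} = 15; b_{13} = 3; b_{14} = 30; b_{15} = 6; b_{16} = 11; b_{17} = 12; b_{18} = 22; b_{19} = 24; b_{20} = 44; b_{21} = 48; b_{22} = 39; b_{23} = 47; b_{24} = 29; b_{25} = 45; b_{26} = 9; b_{27} = 41; b_{28} = 18; b_{29} = 33; b_{30} = 36; b_{31} = 17; b_{32} = 23; b_{33} = 34; b_{34} = 46; b_{35} = 19; b_{36} = 43; b_{37} = 38; b_{38} = 37; b_{39} = 27; b_{40} = 25; b_{41} = 5; b_{42} = 1.
Since b_{42} = b_0 = 1, the sequence is periodic with period 42.
The value 31 first appears (with j ≥ 1) at b_7.

7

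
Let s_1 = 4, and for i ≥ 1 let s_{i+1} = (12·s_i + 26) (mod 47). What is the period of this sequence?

We have s_1 = 4, s_2 = 27, s_3 = 21, s_4 = 43, s_5 = 25, s_6 = 44, s_7 = 37, s_8 = 0, s_9 = 26, s_{10} = 9, s_{11} = 40, s_{12} = 36, s_{13} = 35, s_{14} = 23, s_{15} = 20, s_{16} = 31, s_{17} = 22, s_{18} = 8, s_{19} = 28, s_{20} = 33, s_{21} = 46, s_{22} = 14, s_{23} = 6, s_{24} = 4.
Since s_{24} = s_1 = 4, the sequence is periodic with period 23.

23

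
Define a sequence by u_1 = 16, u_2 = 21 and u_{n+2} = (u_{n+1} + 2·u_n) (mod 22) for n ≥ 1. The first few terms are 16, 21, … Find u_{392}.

Listing terms: u_1 = 16, u_2 = 21, u_3 = 9, u_4 = 7, u_5 = 3, u_6 = 17, u_7 = 1, u_8 = 13, u_9 = 15, u_{10} = 19, u_{11} = 5, u_{12} = 21, u_{13} = 9.
Since (u_{12}, u_{13}) = (u_2, u_3) = (21, 9) (two consecutive terms determine the rest), the sequence is eventually periodic: after a pre-period of length 1 it cycles with period 10.
For n ≥ 2, u_n depends only on (n - 2) mod 10. (392 - 2) mod 10 = 0, so u_{392} = u_2 = 21.

21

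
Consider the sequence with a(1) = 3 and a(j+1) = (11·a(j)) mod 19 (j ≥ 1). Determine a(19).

3

a(1) = 3; a(2) = 14; a(3) = 2; a(4) = 3.
The sequence repeats with period 3.
(19 - 1) mod 3 = 0, so a(19) = a(1) = 3.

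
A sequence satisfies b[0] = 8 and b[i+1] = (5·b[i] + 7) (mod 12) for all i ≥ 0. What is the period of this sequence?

4

Computing terms: b[0] = 8; b[1] = 11; b[2] = 2; b[3] = 5; b[4] = 8.
Since b[4] = b[0] = 8, the sequence is periodic with period 4.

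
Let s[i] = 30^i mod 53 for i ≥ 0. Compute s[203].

Computing terms: s[0] = 1,  s[1] = 30,  s[2] = 52,  s[3] = 23,  s[4] = 1.
The sequence repeats with period 4.
(203 - 0) mod 4 = 3, so s[203] = s[3] = 23.

23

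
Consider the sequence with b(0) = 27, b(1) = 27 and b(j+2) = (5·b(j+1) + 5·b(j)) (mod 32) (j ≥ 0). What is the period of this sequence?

Listing terms: b(0) = 27, b(1) = 27, b(2) = 14, b(3) = 13, b(4) = 7, b(5) = 4, b(6) = 23, b(7) = 7, b(8) = 22, b(9) = 17, b(10) = 3, b(11) = 4, b(12) = 3, b(13) = 3, b(14) = 30, b(15) = 5, b(16) = 15, b(17) = 4, b(18) = 31, b(19) = 15, b(20) = 6, b(21) = 9, b(22) = 11, b(23) = 4, b(24) = 11, b(25) = 11, b(26) = 14, b(27) = 29, b(28) = 23, b(29) = 4, b(30) = 7, b(31) = 23, b(32) = 22, b(33) = 1, b(34) = 19, b(35) = 4, b(36) = 19, b(37) = 19, b(38) = 30, b(39) = 21, b(40) = 31, b(41) = 4, b(42) = 15, b(43) = 31, b(44) = 6, b(45) = 25, b(46) = 27, b(47) = 4, b(48) = 27, b(49) = 27.
The sequence repeats with period 48.

48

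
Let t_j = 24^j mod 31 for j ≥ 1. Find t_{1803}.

Listing terms: t_1 = 24; t_2 = 18; t_3 = 29; t_4 = 14; t_5 = 26; t_6 = 4; t_7 = 3; t_8 = 10; t_9 = 23; t_{10} = 25; t_{11} = 11; t_{12} = 16; t_{13} = 12; t_{14} = 9; t_{15} = 30; t_{16} = 7; t_{17} = 13; t_{18} = 2; t_{19} = 17; t_{20} = 5; t_{21} = 27; t_{22} = 28; t_{23} = 21; t_{24} = 8; t_{25} = 6; t_{26} = 20; t_{27} = 15; t_{28} = 19; t_{29} = 22; t_{30} = 1; t_{31} = 24.
The sequence repeats with period 30.
So t_{1803} = t_{1 + ((1803-1) mod 30)} = t_3 = 29.

29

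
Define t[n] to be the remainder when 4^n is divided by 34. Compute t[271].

30

t[0] = 1, t[1] = 4, t[2] = 16, t[3] = 30, t[4] = 18, t[5] = 4.
Since t[5] = t[1] = 4, the sequence is eventually periodic: after a pre-period of length 1 it cycles with period 4.
For n ≥ 1, t[n] depends only on (n - 1) mod 4. (271 - 1) mod 4 = 2, so t[271] = t[3] = 30.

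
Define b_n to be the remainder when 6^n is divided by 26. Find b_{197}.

2

Computing terms: b_1 = 6, b_2 = 10, b_3 = 8, b_4 = 22, b_5 = 2, b_6 = 12, b_7 = 20, b_8 = 16, b_9 = 18, b_{10} = 4, b_{11} = 24, b_{12} = 14, b_{13} = 6.
The sequence repeats with period 12.
So b_{197} = b_{1 + ((197-1) mod 12)} = b_5 = 2.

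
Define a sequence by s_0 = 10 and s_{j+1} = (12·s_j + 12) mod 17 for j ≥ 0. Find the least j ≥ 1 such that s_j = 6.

10

Listing terms: s_0 = 10, s_1 = 13, s_2 = 15, s_3 = 5, s_4 = 4, s_5 = 9, s_6 = 1, s_7 = 7, s_8 = 11, s_9 = 8, s_{10} = 6, s_{11} = 16, s_{12} = 0, s_{13} = 12, s_{14} = 3, s_{15} = 14, s_{16} = 10.
Since s_{16} = s_0 = 10, the sequence is periodic with period 16.
The value 6 first appears (with j ≥ 1) at s_{10}.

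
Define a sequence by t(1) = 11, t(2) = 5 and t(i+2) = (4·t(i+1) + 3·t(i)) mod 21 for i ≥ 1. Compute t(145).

t(1) = 11, t(2) = 5, t(3) = 11, t(4) = 17, t(5) = 17, t(6) = 14, t(7) = 2, t(8) = 8, t(9) = 17, t(10) = 8, t(11) = 20, t(12) = 20, t(13) = 14, t(14) = 11, t(15) = 2, t(16) = 20, t(17) = 2, t(18) = 5, t(19) = 5, t(20) = 14, t(21) = 8, t(22) = 11, t(23) = 5.
The sequence repeats with period 21.
(145 - 1) mod 21 = 18, so t(145) = t(19) = 5.

5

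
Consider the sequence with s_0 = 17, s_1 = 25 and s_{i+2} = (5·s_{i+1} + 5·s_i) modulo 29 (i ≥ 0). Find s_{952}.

17

s_0 = 17,  s_1 = 25,  s_2 = 7,  s_3 = 15,  s_4 = 23,  s_5 = 16,  s_6 = 21,  s_7 = 11,  s_8 = 15,  s_9 = 14,  s_{10} = 0,  s_{11} = 12,  s_{12} = 2,  s_{13} = 12,  s_{14} = 12,  s_{15} = 4,  s_{16} = 22,  s_{17} = 14,  s_{18} = 6,  s_{19} = 13,  s_{20} = 8,  s_{21} = 18,  s_{22} = 14,  s_{23} = 15,  s_{24} = 0,  s_{25} = 17,  s_{26} = 27,  s_{27} = 17,  s_{28} = 17,  s_{29} = 25.
The sequence repeats with period 28.
So s_{952} = s_{0 + ((952-0) mod 28)} = s_0 = 17.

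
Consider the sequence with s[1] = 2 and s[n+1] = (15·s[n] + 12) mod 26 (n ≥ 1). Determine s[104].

Computing terms: s[1] = 2, s[2] = 16, s[3] = 18, s[4] = 22, s[5] = 4, s[6] = 20, s[7] = 0, s[8] = 12, s[9] = 10, s[10] = 6, s[11] = 24, s[12] = 8, s[13] = 2.
Since s[13] = s[1] = 2, the sequence is periodic with period 12.
So s[104] = s[1 + ((104-1) mod 12)] = s[8] = 12.

12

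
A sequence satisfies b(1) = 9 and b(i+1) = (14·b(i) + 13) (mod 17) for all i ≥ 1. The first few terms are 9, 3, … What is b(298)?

We have b(1) = 9,  b(2) = 3,  b(3) = 4,  b(4) = 1,  b(5) = 10,  b(6) = 0,  b(7) = 13,  b(8) = 8,  b(9) = 6,  b(10) = 12,  b(11) = 11,  b(12) = 14,  b(13) = 5,  b(14) = 15,  b(15) = 2,  b(16) = 7,  b(17) = 9.
The sequence repeats with period 16.
(298 - 1) mod 16 = 9, so b(298) = b(10) = 12.

12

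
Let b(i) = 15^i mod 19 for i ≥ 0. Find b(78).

We have b(0) = 1; b(1) = 15; b(2) = 16; b(3) = 12; b(4) = 9; b(5) = 2; b(6) = 11; b(7) = 13; b(8) = 5; b(9) = 18; b(10) = 4; b(11) = 3; b(12) = 7; b(13) = 10; b(14) = 17; b(15) = 8; b(16) = 6; b(17) = 14; b(18) = 1.
Since b(18) = b(0) = 1, the sequence is periodic with period 18.
(78 - 0) mod 18 = 6, so b(78) = b(6) = 11.

11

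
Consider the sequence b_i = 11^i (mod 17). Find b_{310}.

8

Listing terms: b_1 = 11,  b_2 = 2,  b_3 = 5,  b_4 = 4,  b_5 = 10,  b_6 = 8,  b_7 = 3,  b_8 = 16,  b_9 = 6,  b_{10} = 15,  b_{11} = 12,  b_{12} = 13,  b_{13} = 7,  b_{14} = 9,  b_{15} = 14,  b_{16} = 1,  b_{17} = 11.
The sequence repeats with period 16.
So b_{310} = b_{1 + ((310-1) mod 16)} = b_6 = 8.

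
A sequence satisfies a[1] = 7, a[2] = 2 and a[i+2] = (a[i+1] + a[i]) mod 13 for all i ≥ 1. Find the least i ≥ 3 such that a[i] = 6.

15

a[1] = 7; a[2] = 2; a[3] = 9; a[4] = 11; a[5] = 7; a[6] = 5; a[7] = 12; a[8] = 4; a[9] = 3; a[10] = 7; a[11] = 10; a[12] = 4; a[13] = 1; a[14] = 5; a[15] = 6; a[16] = 11; a[17] = 4; a[18] = 2; a[19] = 6; a[20] = 8; a[21] = 1; a[22] = 9; a[23] = 10; a[24] = 6; a[25] = 3; a[26] = 9; a[27] = 12; a[28] = 8; a[29] = 7; a[30] = 2.
The sequence repeats with period 28.
The value 6 first appears (with i ≥ 3) at a[15].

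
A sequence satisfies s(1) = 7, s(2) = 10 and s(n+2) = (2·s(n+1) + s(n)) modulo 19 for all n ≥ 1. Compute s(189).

s(1) = 7,  s(2) = 10,  s(3) = 8,  s(4) = 7,  s(5) = 3,  s(6) = 13,  s(7) = 10,  s(8) = 14,  s(9) = 0,  s(10) = 14,  s(11) = 9,  s(12) = 13,  s(13) = 16,  s(14) = 7,  s(15) = 11,  s(16) = 10,  s(17) = 12,  s(18) = 15,  s(19) = 4,  s(20) = 4,  s(21) = 12,  s(22) = 9,  s(23) = 11,  s(24) = 12,  s(25) = 16,  s(26) = 6,  s(27) = 9,  s(28) = 5,  s(29) = 0,  s(30) = 5,  s(31) = 10,  s(32) = 6,  s(33) = 3,  s(34) = 12,  s(35) = 8,  s(36) = 9,  s(37) = 7,  s(38) = 4,  s(39) = 15,  s(40) = 15,  s(41) = 7,  s(42) = 10.
Since (s(41), s(42)) = (s(1), s(2)) = (7, 10) (two consecutive terms determine the rest), the sequence is periodic with period 40.
(189 - 1) mod 40 = 28, so s(189) = s(29) = 0.

0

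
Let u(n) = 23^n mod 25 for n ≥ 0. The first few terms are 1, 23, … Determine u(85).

18

Listing terms: u(0) = 1, u(1) = 23, u(2) = 4, u(3) = 17, u(4) = 16, u(5) = 18, u(6) = 14, u(7) = 22, u(8) = 6, u(9) = 13, u(10) = 24, u(11) = 2, u(12) = 21, u(13) = 8, u(14) = 9, u(15) = 7, u(16) = 11, u(17) = 3, u(18) = 19, u(19) = 12, u(20) = 1.
The sequence repeats with period 20.
(85 - 0) mod 20 = 5, so u(85) = u(5) = 18.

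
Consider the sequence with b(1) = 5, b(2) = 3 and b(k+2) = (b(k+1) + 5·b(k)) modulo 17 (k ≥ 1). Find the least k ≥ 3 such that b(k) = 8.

9

Listing terms: b(1) = 5, b(2) = 3, b(3) = 11, b(4) = 9, b(5) = 13, b(6) = 7, b(7) = 4, b(8) = 5, b(9) = 8, b(10) = 16, b(11) = 5, b(12) = 0, b(13) = 8, b(14) = 8, b(15) = 14, b(16) = 3, b(17) = 5, b(18) = 3.
The sequence repeats with period 16.
The value 8 first appears (with k ≥ 3) at b(9).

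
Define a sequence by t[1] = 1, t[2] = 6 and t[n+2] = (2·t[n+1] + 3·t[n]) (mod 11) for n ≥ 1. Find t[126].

8

t[1] = 1; t[2] = 6; t[3] = 4; t[4] = 4; t[5] = 9; t[6] = 8; t[7] = 10; t[8] = 0; t[9] = 8; t[10] = 5; t[11] = 1; t[12] = 6.
The sequence repeats with period 10.
(126 - 1) mod 10 = 5, so t[126] = t[6] = 8.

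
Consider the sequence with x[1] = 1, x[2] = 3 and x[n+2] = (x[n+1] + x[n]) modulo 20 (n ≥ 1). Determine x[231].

Computing terms: x[1] = 1,  x[2] = 3,  x[3] = 4,  x[4] = 7,  x[5] = 11,  x[6] = 18,  x[7] = 9,  x[8] = 7,  x[9] = 16,  x[10] = 3,  x[11] = 19,  x[12] = 2,  x[13] = 1,  x[14] = 3.
Since (x[13], x[14]) = (x[1], x[2]) = (1, 3) (two consecutive terms determine the rest), the sequence is periodic with period 12.
(231 - 1) mod 12 = 2, so x[231] = x[3] = 4.

4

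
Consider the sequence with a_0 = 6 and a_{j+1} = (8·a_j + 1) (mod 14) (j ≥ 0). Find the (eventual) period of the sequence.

Listing terms: a_0 = 6,  a_1 = 7,  a_2 = 1,  a_3 = 9,  a_4 = 3,  a_5 = 11,  a_6 = 5,  a_7 = 13,  a_8 = 7.
Since a_8 = a_1 = 7, the sequence is eventually periodic: after a pre-period of length 1 it cycles with period 7.

7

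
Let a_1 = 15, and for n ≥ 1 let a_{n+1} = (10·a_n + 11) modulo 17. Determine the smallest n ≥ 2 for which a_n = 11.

Computing terms: a_1 = 15,  a_2 = 8,  a_3 = 6,  a_4 = 3,  a_5 = 7,  a_6 = 13,  a_7 = 5,  a_8 = 10,  a_9 = 9,  a_{10} = 16,  a_{11} = 1,  a_{12} = 4,  a_{13} = 0,  a_{14} = 11,  a_{15} = 2,  a_{16} = 14,  a_{17} = 15.
The sequence repeats with period 16.
The value 11 first appears (with n ≥ 2) at a_{14}.

14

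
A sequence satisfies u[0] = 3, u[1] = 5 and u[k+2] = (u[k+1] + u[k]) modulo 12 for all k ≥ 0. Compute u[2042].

8

u[0] = 3; u[1] = 5; u[2] = 8; u[3] = 1; u[4] = 9; u[5] = 10; u[6] = 7; u[7] = 5; u[8] = 0; u[9] = 5; u[10] = 5; u[11] = 10; u[12] = 3; u[13] = 1; u[14] = 4; u[15] = 5; u[16] = 9; u[17] = 2; u[18] = 11; u[19] = 1; u[20] = 0; u[21] = 1; u[22] = 1; u[23] = 2; u[24] = 3; u[25] = 5.
The sequence repeats with period 24.
(2042 - 0) mod 24 = 2, so u[2042] = u[2] = 8.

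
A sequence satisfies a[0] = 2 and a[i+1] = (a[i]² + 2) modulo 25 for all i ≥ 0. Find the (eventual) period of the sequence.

Listing terms: a[0] = 2, a[1] = 6, a[2] = 13, a[3] = 21, a[4] = 18, a[5] = 1, a[6] = 3, a[7] = 11, a[8] = 23, a[9] = 6.
Since a[9] = a[1] = 6, the sequence is eventually periodic: after a pre-period of length 1 it cycles with period 8.

8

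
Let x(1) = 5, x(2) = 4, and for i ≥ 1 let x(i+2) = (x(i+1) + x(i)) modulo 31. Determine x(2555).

22

x(1) = 5; x(2) = 4; x(3) = 9; x(4) = 13; x(5) = 22; x(6) = 4; x(7) = 26; x(8) = 30; x(9) = 25; x(10) = 24; x(11) = 18; x(12) = 11; x(13) = 29; x(14) = 9; x(15) = 7; x(16) = 16; x(17) = 23; x(18) = 8; x(19) = 0; x(20) = 8; x(21) = 8; x(22) = 16; x(23) = 24; x(24) = 9; x(25) = 2; x(26) = 11; x(27) = 13; x(28) = 24; x(29) = 6; x(30) = 30; x(31) = 5; x(32) = 4.
The sequence repeats with period 30.
(2555 - 1) mod 30 = 4, so x(2555) = x(5) = 22.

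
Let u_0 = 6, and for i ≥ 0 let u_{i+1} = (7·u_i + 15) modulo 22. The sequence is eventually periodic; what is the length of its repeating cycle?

u_0 = 6, u_1 = 13, u_2 = 18, u_3 = 9, u_4 = 12, u_5 = 11, u_6 = 4, u_7 = 21, u_8 = 8, u_9 = 5, u_{10} = 6.
The sequence repeats with period 10.

10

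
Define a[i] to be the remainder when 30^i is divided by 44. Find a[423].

28

We have a[0] = 1, a[1] = 30, a[2] = 20, a[3] = 28, a[4] = 4, a[5] = 32, a[6] = 36, a[7] = 24, a[8] = 16, a[9] = 40, a[10] = 12, a[11] = 8, a[12] = 20.
Since a[12] = a[2] = 20, the sequence is eventually periodic: after a pre-period of length 2 it cycles with period 10.
For i ≥ 2, a[i] depends only on (i - 2) mod 10. (423 - 2) mod 10 = 1, so a[423] = a[3] = 28.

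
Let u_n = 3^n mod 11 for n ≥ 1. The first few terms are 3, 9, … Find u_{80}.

1

Computing terms: u_1 = 3,  u_2 = 9,  u_3 = 5,  u_4 = 4,  u_5 = 1,  u_6 = 3.
The sequence repeats with period 5.
(80 - 1) mod 5 = 4, so u_{80} = u_5 = 1.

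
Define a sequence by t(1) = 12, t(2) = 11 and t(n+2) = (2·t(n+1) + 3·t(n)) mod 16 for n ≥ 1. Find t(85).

Computing terms: t(1) = 12, t(2) = 11, t(3) = 10, t(4) = 5, t(5) = 8, t(6) = 15, t(7) = 6, t(8) = 9, t(9) = 4, t(10) = 3, t(11) = 2, t(12) = 13, t(13) = 0, t(14) = 7, t(15) = 14, t(16) = 1, t(17) = 12, t(18) = 11.
Since (t(17), t(18)) = (t(1), t(2)) = (12, 11) (two consecutive terms determine the rest), the sequence is periodic with period 16.
(85 - 1) mod 16 = 4, so t(85) = t(5) = 8.

8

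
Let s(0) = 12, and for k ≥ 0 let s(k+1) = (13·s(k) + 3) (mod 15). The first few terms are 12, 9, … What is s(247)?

s(0) = 12,  s(1) = 9,  s(2) = 0,  s(3) = 3,  s(4) = 12.
Since s(4) = s(0) = 12, the sequence is periodic with period 4.
So s(247) = s(0 + ((247-0) mod 4)) = s(3) = 3.

3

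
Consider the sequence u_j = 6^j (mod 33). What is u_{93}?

u_0 = 1; u_1 = 6; u_2 = 3; u_3 = 18; u_4 = 9; u_5 = 21; u_6 = 27; u_7 = 30; u_8 = 15; u_9 = 24; u_{10} = 12; u_{11} = 6.
Since u_{11} = u_1 = 6, the sequence is eventually periodic: after a pre-period of length 1 it cycles with period 10.
For j ≥ 1, u_j depends only on (j - 1) mod 10. (93 - 1) mod 10 = 2, so u_{93} = u_3 = 18.

18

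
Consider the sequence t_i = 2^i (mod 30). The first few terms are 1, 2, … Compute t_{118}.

4

Computing terms: t_0 = 1,  t_1 = 2,  t_2 = 4,  t_3 = 8,  t_4 = 16,  t_5 = 2.
Since t_5 = t_1 = 2, the sequence is eventually periodic: after a pre-period of length 1 it cycles with period 4.
For i ≥ 1, t_i depends only on (i - 1) mod 4. (118 - 1) mod 4 = 1, so t_{118} = t_2 = 4.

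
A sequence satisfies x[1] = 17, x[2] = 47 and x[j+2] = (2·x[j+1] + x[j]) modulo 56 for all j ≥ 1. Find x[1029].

x[1] = 17; x[2] = 47; x[3] = 55; x[4] = 45; x[5] = 33; x[6] = 55; x[7] = 31; x[8] = 5; x[9] = 41; x[10] = 31; x[11] = 47; x[12] = 13; x[13] = 17; x[14] = 47.
The sequence repeats with period 12.
So x[1029] = x[1 + ((1029-1) mod 12)] = x[9] = 41.

41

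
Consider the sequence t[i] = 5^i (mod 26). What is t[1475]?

We have t[0] = 1,  t[1] = 5,  t[2] = 25,  t[3] = 21,  t[4] = 1.
Since t[4] = t[0] = 1, the sequence is periodic with period 4.
(1475 - 0) mod 4 = 3, so t[1475] = t[3] = 21.

21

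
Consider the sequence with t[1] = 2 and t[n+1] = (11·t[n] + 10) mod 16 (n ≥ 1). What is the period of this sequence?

4

Listing terms: t[1] = 2, t[2] = 0, t[3] = 10, t[4] = 8, t[5] = 2.
The sequence repeats with period 4.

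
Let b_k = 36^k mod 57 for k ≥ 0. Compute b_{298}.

Listing terms: b_0 = 1, b_1 = 36, b_2 = 42, b_3 = 30, b_4 = 54, b_5 = 6, b_6 = 45, b_7 = 24, b_8 = 9, b_9 = 39, b_{10} = 36.
Since b_{10} = b_1 = 36, the sequence is eventually periodic: after a pre-period of length 1 it cycles with period 9.
For k ≥ 1, b_k depends only on (k - 1) mod 9. (298 - 1) mod 9 = 0, so b_{298} = b_1 = 36.

36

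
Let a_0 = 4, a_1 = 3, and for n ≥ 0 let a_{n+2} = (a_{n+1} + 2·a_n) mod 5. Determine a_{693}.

a_0 = 4, a_1 = 3, a_2 = 1, a_3 = 2, a_4 = 4, a_5 = 3.
The sequence repeats with period 4.
So a_{693} = a_{0 + ((693-0) mod 4)} = a_1 = 3.

3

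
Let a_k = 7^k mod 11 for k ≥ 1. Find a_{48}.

Listing terms: a_1 = 7, a_2 = 5, a_3 = 2, a_4 = 3, a_5 = 10, a_6 = 4, a_7 = 6, a_8 = 9, a_9 = 8, a_{10} = 1, a_{11} = 7.
The sequence repeats with period 10.
So a_{48} = a_{1 + ((48-1) mod 10)} = a_8 = 9.

9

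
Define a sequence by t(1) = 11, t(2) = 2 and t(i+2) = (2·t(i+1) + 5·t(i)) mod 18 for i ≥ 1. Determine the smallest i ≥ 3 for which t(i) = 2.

t(1) = 11,  t(2) = 2,  t(3) = 5,  t(4) = 2,  t(5) = 11,  t(6) = 14,  t(7) = 11,  t(8) = 2.
The sequence repeats with period 6.
The value 2 first appears (with i ≥ 3) at t(4).

4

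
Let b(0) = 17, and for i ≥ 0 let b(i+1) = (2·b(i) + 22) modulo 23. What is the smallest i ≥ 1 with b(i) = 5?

9

Listing terms: b(0) = 17,  b(1) = 10,  b(2) = 19,  b(3) = 14,  b(4) = 4,  b(5) = 7,  b(6) = 13,  b(7) = 2,  b(8) = 3,  b(9) = 5,  b(10) = 9,  b(11) = 17.
The sequence repeats with period 11.
The value 5 first appears (with i ≥ 1) at b(9).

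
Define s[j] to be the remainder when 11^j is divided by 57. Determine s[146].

7

s[1] = 11,  s[2] = 7,  s[3] = 20,  s[4] = 49,  s[5] = 26,  s[6] = 1,  s[7] = 11.
The sequence repeats with period 6.
(146 - 1) mod 6 = 1, so s[146] = s[2] = 7.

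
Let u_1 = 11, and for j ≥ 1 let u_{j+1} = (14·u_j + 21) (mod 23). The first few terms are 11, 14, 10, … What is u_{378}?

0

Listing terms: u_1 = 11; u_2 = 14; u_3 = 10; u_4 = 0; u_5 = 21; u_6 = 16; u_7 = 15; u_8 = 1; u_9 = 12; u_{10} = 5; u_{11} = 22; u_{12} = 7; u_{13} = 4; u_{14} = 8; u_{15} = 18; u_{16} = 20; u_{17} = 2; u_{18} = 3; u_{19} = 17; u_{20} = 6; u_{21} = 13; u_{22} = 19; u_{23} = 11.
The sequence repeats with period 22.
(378 - 1) mod 22 = 3, so u_{378} = u_4 = 0.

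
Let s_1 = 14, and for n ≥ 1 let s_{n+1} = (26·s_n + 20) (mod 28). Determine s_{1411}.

We have s_1 = 14; s_2 = 20; s_3 = 8; s_4 = 4; s_5 = 12; s_6 = 24; s_7 = 0; s_8 = 20.
Since s_8 = s_2 = 20, the sequence is eventually periodic: after a pre-period of length 1 it cycles with period 6.
For n ≥ 2, s_n depends only on (n - 2) mod 6. (1411 - 2) mod 6 = 5, so s_{1411} = s_7 = 0.

0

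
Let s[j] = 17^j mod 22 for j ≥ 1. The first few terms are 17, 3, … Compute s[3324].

9

s[1] = 17; s[2] = 3; s[3] = 7; s[4] = 9; s[5] = 21; s[6] = 5; s[7] = 19; s[8] = 15; s[9] = 13; s[10] = 1; s[11] = 17.
The sequence repeats with period 10.
So s[3324] = s[1 + ((3324-1) mod 10)] = s[4] = 9.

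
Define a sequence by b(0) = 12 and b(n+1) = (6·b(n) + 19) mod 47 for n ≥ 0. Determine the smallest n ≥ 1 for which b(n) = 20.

11

Listing terms: b(0) = 12,  b(1) = 44,  b(2) = 1,  b(3) = 25,  b(4) = 28,  b(5) = 46,  b(6) = 13,  b(7) = 3,  b(8) = 37,  b(9) = 6,  b(10) = 8,  b(11) = 20,  b(12) = 45,  b(13) = 7,  b(14) = 14,  b(15) = 9,  b(16) = 26,  b(17) = 34,  b(18) = 35,  b(19) = 41,  b(20) = 30,  b(21) = 11,  b(22) = 38,  b(23) = 12.
Since b(23) = b(0) = 12, the sequence is periodic with period 23.
The value 20 first appears (with n ≥ 1) at b(11).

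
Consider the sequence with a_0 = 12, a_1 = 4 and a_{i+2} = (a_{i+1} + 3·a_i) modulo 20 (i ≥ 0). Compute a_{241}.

Computing terms: a_0 = 12, a_1 = 4, a_2 = 0, a_3 = 12, a_4 = 12, a_5 = 8, a_6 = 4, a_7 = 8, a_8 = 0, a_9 = 4, a_{10} = 4, a_{11} = 16, a_{12} = 8, a_{13} = 16, a_{14} = 0, a_{15} = 8, a_{16} = 8, a_{17} = 12, a_{18} = 16, a_{19} = 12, a_{20} = 0, a_{21} = 16, a_{22} = 16, a_{23} = 4, a_{24} = 12, a_{25} = 4.
The sequence repeats with period 24.
So a_{241} = a_{0 + ((241-0) mod 24)} = a_1 = 4.

4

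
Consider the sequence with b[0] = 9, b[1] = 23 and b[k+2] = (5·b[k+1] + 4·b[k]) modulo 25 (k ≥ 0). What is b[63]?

b[0] = 9; b[1] = 23; b[2] = 1; b[3] = 22; b[4] = 14; b[5] = 8; b[6] = 21; b[7] = 12; b[8] = 19; b[9] = 18; b[10] = 16; b[11] = 2; b[12] = 24; b[13] = 3; b[14] = 11; b[15] = 17; b[16] = 4; b[17] = 13; b[18] = 6; b[19] = 7; b[20] = 9; b[21] = 23.
Since (b[20], b[21]) = (b[0], b[1]) = (9, 23) (two consecutive terms determine the rest), the sequence is periodic with period 20.
So b[63] = b[0 + ((63-0) mod 20)] = b[3] = 22.

22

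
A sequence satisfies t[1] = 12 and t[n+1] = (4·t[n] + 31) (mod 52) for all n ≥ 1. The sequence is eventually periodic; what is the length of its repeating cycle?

6

We have t[1] = 12, t[2] = 27, t[3] = 35, t[4] = 15, t[5] = 39, t[6] = 31, t[7] = 51, t[8] = 27.
Since t[8] = t[2] = 27, the sequence is eventually periodic: after a pre-period of length 1 it cycles with period 6.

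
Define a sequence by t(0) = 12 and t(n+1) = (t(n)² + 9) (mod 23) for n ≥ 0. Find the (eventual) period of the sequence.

3

t(0) = 12, t(1) = 15, t(2) = 4, t(3) = 2, t(4) = 13, t(5) = 17, t(6) = 22, t(7) = 10, t(8) = 17.
Since t(8) = t(5) = 17, the sequence is eventually periodic: after a pre-period of length 5 it cycles with period 3.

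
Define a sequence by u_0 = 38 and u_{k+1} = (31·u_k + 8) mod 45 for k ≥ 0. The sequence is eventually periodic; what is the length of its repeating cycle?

45

Listing terms: u_0 = 38,  u_1 = 16,  u_2 = 9,  u_3 = 17,  u_4 = 40,  u_5 = 33,  u_6 = 41,  u_7 = 19,  u_8 = 12,  u_9 = 20,  u_{10} = 43,  u_{11} = 36,  u_{12} = 44,  u_{13} = 22,  u_{14} = 15,  u_{15} = 23,  u_{16} = 1,  u_{17} = 39,  u_{18} = 2,  u_{19} = 25,  u_{20} = 18,  u_{21} = 26,  u_{22} = 4,  u_{23} = 42,  u_{24} = 5,  u_{25} = 28,  u_{26} = 21,  u_{27} = 29,  u_{28} = 7,  u_{29} = 0,  u_{30} = 8,  u_{31} = 31,  u_{32} = 24,  u_{33} = 32,  u_{34} = 10,  u_{35} = 3,  u_{36} = 11,  u_{37} = 34,  u_{38} = 27,  u_{39} = 35,  u_{40} = 13,  u_{41} = 6,  u_{42} = 14,  u_{43} = 37,  u_{44} = 30,  u_{45} = 38.
The sequence repeats with period 45.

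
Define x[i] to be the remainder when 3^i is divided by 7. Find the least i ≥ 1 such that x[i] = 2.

x[0] = 1; x[1] = 3; x[2] = 2; x[3] = 6; x[4] = 4; x[5] = 5; x[6] = 1.
The sequence repeats with period 6.
The value 2 first appears (with i ≥ 1) at x[2].

2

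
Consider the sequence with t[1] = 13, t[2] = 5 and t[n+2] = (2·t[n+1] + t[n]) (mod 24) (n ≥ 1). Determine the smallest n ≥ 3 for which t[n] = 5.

t[1] = 13,  t[2] = 5,  t[3] = 23,  t[4] = 3,  t[5] = 5,  t[6] = 13,  t[7] = 7,  t[8] = 3,  t[9] = 13,  t[10] = 5.
The sequence repeats with period 8.
The value 5 first appears (with n ≥ 3) at t[5].

5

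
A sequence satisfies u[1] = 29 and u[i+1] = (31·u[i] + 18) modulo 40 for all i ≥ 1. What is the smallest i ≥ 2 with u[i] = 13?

u[1] = 29, u[2] = 37, u[3] = 5, u[4] = 13, u[5] = 21, u[6] = 29.
The sequence repeats with period 5.
The value 13 first appears (with i ≥ 2) at u[4].

4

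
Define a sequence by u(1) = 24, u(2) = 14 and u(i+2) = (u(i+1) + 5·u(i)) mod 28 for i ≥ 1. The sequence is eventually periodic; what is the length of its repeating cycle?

21

Listing terms: u(1) = 24,  u(2) = 14,  u(3) = 22,  u(4) = 8,  u(5) = 6,  u(6) = 18,  u(7) = 20,  u(8) = 26,  u(9) = 14,  u(10) = 4,  u(11) = 18,  u(12) = 10,  u(13) = 16,  u(14) = 10,  u(15) = 6,  u(16) = 0,  u(17) = 2,  u(18) = 2,  u(19) = 12,  u(20) = 22,  u(21) = 26,  u(22) = 24,  u(23) = 14.
The sequence repeats with period 21.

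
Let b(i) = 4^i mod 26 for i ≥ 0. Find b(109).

Computing terms: b(0) = 1; b(1) = 4; b(2) = 16; b(3) = 12; b(4) = 22; b(5) = 10; b(6) = 14; b(7) = 4.
Since b(7) = b(1) = 4, the sequence is eventually periodic: after a pre-period of length 1 it cycles with period 6.
For i ≥ 1, b(i) depends only on (i - 1) mod 6. (109 - 1) mod 6 = 0, so b(109) = b(1) = 4.

4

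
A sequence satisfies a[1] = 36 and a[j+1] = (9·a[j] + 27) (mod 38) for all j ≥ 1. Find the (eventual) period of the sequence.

We have a[1] = 36, a[2] = 9, a[3] = 32, a[4] = 11, a[5] = 12, a[6] = 21, a[7] = 26, a[8] = 33, a[9] = 20, a[10] = 17, a[11] = 28, a[12] = 13, a[13] = 30, a[14] = 31, a[15] = 2, a[16] = 7, a[17] = 14, a[18] = 1, a[19] = 36.
The sequence repeats with period 18.

18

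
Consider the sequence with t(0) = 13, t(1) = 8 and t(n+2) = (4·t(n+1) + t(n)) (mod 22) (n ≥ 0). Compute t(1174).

Listing terms: t(0) = 13, t(1) = 8, t(2) = 1, t(3) = 12, t(4) = 5, t(5) = 10, t(6) = 1, t(7) = 14, t(8) = 13, t(9) = 0, t(10) = 13, t(11) = 8.
The sequence repeats with period 10.
(1174 - 0) mod 10 = 4, so t(1174) = t(4) = 5.

5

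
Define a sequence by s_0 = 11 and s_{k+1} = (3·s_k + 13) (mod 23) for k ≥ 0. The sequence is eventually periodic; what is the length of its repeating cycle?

Listing terms: s_0 = 11, s_1 = 0, s_2 = 13, s_3 = 6, s_4 = 8, s_5 = 14, s_6 = 9, s_7 = 17, s_8 = 18, s_9 = 21, s_{10} = 7, s_{11} = 11.
Since s_{11} = s_0 = 11, the sequence is periodic with period 11.

11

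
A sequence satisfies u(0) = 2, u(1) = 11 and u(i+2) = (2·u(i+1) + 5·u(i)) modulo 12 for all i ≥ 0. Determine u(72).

u(0) = 2,  u(1) = 11,  u(2) = 8,  u(3) = 11,  u(4) = 2,  u(5) = 11.
The sequence repeats with period 4.
So u(72) = u(0 + ((72-0) mod 4)) = u(0) = 2.

2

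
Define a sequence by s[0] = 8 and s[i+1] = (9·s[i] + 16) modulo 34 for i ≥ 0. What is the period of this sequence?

Computing terms: s[0] = 8, s[1] = 20, s[2] = 26, s[3] = 12, s[4] = 22, s[5] = 10, s[6] = 4, s[7] = 18, s[8] = 8.
Since s[8] = s[0] = 8, the sequence is periodic with period 8.

8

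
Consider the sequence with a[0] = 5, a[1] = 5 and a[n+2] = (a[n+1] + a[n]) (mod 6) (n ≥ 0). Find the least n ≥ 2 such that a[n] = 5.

6

We have a[0] = 5, a[1] = 5, a[2] = 4, a[3] = 3, a[4] = 1, a[5] = 4, a[6] = 5, a[7] = 3, a[8] = 2, a[9] = 5, a[10] = 1, a[11] = 0, a[12] = 1, a[13] = 1, a[14] = 2, a[15] = 3, a[16] = 5, a[17] = 2, a[18] = 1, a[19] = 3, a[20] = 4, a[21] = 1, a[22] = 5, a[23] = 0, a[24] = 5, a[25] = 5.
The sequence repeats with period 24.
The value 5 first appears (with n ≥ 2) at a[6].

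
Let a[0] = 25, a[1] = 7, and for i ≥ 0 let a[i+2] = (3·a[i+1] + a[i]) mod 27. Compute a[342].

a[0] = 25; a[1] = 7; a[2] = 19; a[3] = 10; a[4] = 22; a[5] = 22; a[6] = 7; a[7] = 16; a[8] = 1; a[9] = 19; a[10] = 4; a[11] = 4; a[12] = 16; a[13] = 25; a[14] = 10; a[15] = 1; a[16] = 13; a[17] = 13; a[18] = 25; a[19] = 7.
Since (a[18], a[19]) = (a[0], a[1]) = (25, 7) (two consecutive terms determine the rest), the sequence is periodic with period 18.
So a[342] = a[0 + ((342-0) mod 18)] = a[0] = 25.

25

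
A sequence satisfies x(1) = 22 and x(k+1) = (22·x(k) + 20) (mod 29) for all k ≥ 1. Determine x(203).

x(1) = 22,  x(2) = 11,  x(3) = 1,  x(4) = 13,  x(5) = 16,  x(6) = 24,  x(7) = 26,  x(8) = 12,  x(9) = 23,  x(10) = 4,  x(11) = 21,  x(12) = 18,  x(13) = 10,  x(14) = 8,  x(15) = 22.
Since x(15) = x(1) = 22, the sequence is periodic with period 14.
(203 - 1) mod 14 = 6, so x(203) = x(7) = 26.

26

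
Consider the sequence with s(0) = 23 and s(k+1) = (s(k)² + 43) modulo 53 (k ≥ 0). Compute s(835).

26

s(0) = 23, s(1) = 42, s(2) = 5, s(3) = 15, s(4) = 3, s(5) = 52, s(6) = 44, s(7) = 18, s(8) = 49, s(9) = 6, s(10) = 26, s(11) = 30, s(12) = 42.
Since s(12) = s(1) = 42, the sequence is eventually periodic: after a pre-period of length 1 it cycles with period 11.
For k ≥ 1, s(k) depends only on (k - 1) mod 11. (835 - 1) mod 11 = 9, so s(835) = s(10) = 26.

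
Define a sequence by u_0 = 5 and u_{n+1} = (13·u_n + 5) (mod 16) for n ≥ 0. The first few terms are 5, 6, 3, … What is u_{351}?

Computing terms: u_0 = 5,  u_1 = 6,  u_2 = 3,  u_3 = 12,  u_4 = 1,  u_5 = 2,  u_6 = 15,  u_7 = 8,  u_8 = 13,  u_9 = 14,  u_{10} = 11,  u_{11} = 4,  u_{12} = 9,  u_{13} = 10,  u_{14} = 7,  u_{15} = 0,  u_{16} = 5.
The sequence repeats with period 16.
So u_{351} = u_{0 + ((351-0) mod 16)} = u_{15} = 0.

0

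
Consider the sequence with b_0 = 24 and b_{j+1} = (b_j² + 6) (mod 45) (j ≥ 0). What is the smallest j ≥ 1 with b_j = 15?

Listing terms: b_0 = 24; b_1 = 42; b_2 = 15; b_3 = 6; b_4 = 42.
Since b_4 = b_1 = 42, the sequence is eventually periodic: after a pre-period of length 1 it cycles with period 3.
The value 15 first appears (with j ≥ 1) at b_2.

2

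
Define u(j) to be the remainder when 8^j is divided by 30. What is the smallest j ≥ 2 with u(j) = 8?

Listing terms: u(1) = 8; u(2) = 4; u(3) = 2; u(4) = 16; u(5) = 8.
The sequence repeats with period 4.
The value 8 next appears (with j ≥ 2) at u(5).

5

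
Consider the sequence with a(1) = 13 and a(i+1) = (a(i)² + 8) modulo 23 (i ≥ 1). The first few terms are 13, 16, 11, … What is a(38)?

12

We have a(1) = 13; a(2) = 16; a(3) = 11; a(4) = 14; a(5) = 20; a(6) = 17; a(7) = 21; a(8) = 12; a(9) = 14.
Since a(9) = a(4) = 14, the sequence is eventually periodic: after a pre-period of length 3 it cycles with period 5.
For i ≥ 4, a(i) depends only on (i - 4) mod 5. (38 - 4) mod 5 = 4, so a(38) = a(8) = 12.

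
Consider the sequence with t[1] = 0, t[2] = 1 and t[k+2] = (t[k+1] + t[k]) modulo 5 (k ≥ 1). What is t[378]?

t[1] = 0,  t[2] = 1,  t[3] = 1,  t[4] = 2,  t[5] = 3,  t[6] = 0,  t[7] = 3,  t[8] = 3,  t[9] = 1,  t[10] = 4,  t[11] = 0,  t[12] = 4,  t[13] = 4,  t[14] = 3,  t[15] = 2,  t[16] = 0,  t[17] = 2,  t[18] = 2,  t[19] = 4,  t[20] = 1,  t[21] = 0,  t[22] = 1.
The sequence repeats with period 20.
(378 - 1) mod 20 = 17, so t[378] = t[18] = 2.

2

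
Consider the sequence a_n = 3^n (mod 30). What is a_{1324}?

21

We have a_1 = 3, a_2 = 9, a_3 = 27, a_4 = 21, a_5 = 3.
The sequence repeats with period 4.
(1324 - 1) mod 4 = 3, so a_{1324} = a_4 = 21.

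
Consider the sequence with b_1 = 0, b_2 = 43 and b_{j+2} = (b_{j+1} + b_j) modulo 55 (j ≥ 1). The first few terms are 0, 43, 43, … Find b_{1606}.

Listing terms: b_1 = 0,  b_2 = 43,  b_3 = 43,  b_4 = 31,  b_5 = 19,  b_6 = 50,  b_7 = 14,  b_8 = 9,  b_9 = 23,  b_{10} = 32,  b_{11} = 0,  b_{12} = 32,  b_{13} = 32,  b_{14} = 9,  b_{15} = 41,  b_{16} = 50,  b_{17} = 36,  b_{18} = 31,  b_{19} = 12,  b_{20} = 43,  b_{21} = 0,  b_{22} = 43.
Since (b_{21}, b_{22}) = (b_1, b_2) = (0, 43) (two consecutive terms determine the rest), the sequence is periodic with period 20.
So b_{1606} = b_{1 + ((1606-1) mod 20)} = b_6 = 50.

50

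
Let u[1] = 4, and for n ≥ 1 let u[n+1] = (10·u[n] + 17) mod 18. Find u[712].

13

Computing terms: u[1] = 4, u[2] = 3, u[3] = 11, u[4] = 1, u[5] = 9, u[6] = 17, u[7] = 7, u[8] = 15, u[9] = 5, u[10] = 13, u[11] = 3.
Since u[11] = u[2] = 3, the sequence is eventually periodic: after a pre-period of length 1 it cycles with period 9.
For n ≥ 2, u[n] depends only on (n - 2) mod 9. (712 - 2) mod 9 = 8, so u[712] = u[10] = 13.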